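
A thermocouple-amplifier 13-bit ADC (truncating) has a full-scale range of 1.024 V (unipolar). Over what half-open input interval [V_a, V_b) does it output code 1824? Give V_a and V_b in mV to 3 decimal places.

[228.000 mV, 228.125 mV)

LSB = 1.024/2^13 = 125.00 µV.
V_a = V_low + 1824·LSB = 0.228 V; V_b = V_low + 1825·LSB = 0.228125 V.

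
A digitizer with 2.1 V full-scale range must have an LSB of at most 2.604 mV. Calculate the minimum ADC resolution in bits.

Number of steps required ≥ 2.1 V / 2.604 mV = 806.45.
Need 2^N ≥ 806.45; 2^9 = 512, 2^10 = 1024.
Minimum N = 10.

10 bits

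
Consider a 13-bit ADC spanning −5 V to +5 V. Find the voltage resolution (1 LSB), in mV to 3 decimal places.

Full-scale span = 10 V.
LSB = 10 / 2^13 = 10 / 8192 = 0.0012207 V = 1.221 mV.

1.221 mV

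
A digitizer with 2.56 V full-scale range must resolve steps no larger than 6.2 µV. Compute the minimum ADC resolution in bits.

Number of steps required ≥ 2.56 V / 6.2 µV = 412903.23.
Need 2^N ≥ 412903.23; 2^18 = 262144, 2^19 = 524288.
Minimum N = 19.

19 bits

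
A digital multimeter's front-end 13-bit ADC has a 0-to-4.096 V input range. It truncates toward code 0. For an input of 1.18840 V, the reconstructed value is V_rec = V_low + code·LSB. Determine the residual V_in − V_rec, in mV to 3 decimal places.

One LSB is 4.096 V / 8192 = 0.500 mV.
(V_in − V_low)/LSB = (1.18840 − 0)/0.0005 = 2376.8000 → code 2376 (floor).
Reconstructed: 1.188 V.
Difference: 0.0004 V → 0.400 mV.

0.400 mV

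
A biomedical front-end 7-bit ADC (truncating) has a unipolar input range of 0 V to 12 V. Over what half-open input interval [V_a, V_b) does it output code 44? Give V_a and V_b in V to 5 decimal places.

LSB = 12/2^7 = 93.750 mV.
V_a = V_low + 44·LSB = 4.125 V; V_b = V_low + 45·LSB = 4.21875 V.

[4.12500 V, 4.21875 V)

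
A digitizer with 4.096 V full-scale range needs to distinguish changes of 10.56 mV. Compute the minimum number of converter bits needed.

9 bits

Number of steps required ≥ 4.096 V / 10.56 mV = 387.88.
Need 2^N ≥ 387.88; 2^8 = 256, 2^9 = 512.
Minimum N = 9.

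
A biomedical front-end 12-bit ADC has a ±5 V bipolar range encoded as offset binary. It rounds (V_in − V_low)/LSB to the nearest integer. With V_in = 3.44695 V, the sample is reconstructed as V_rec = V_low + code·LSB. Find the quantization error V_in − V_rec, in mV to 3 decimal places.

-0.316 mV

One LSB is 10 V / 4096 = 2.441 mV.
(3.44695 − (−5))/0.00244141 = 3459.8707; round gives code 3460.
V_rec = (−5) + 3460·0.00244141 = 3.4472656 V.
Difference: -0.000315625 V → -0.316 mV.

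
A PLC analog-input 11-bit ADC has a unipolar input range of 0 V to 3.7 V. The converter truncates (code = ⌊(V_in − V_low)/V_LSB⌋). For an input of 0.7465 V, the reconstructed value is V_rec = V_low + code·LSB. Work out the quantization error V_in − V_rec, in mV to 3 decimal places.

0.357 mV

LSB = 3.7/2^11 = 1.807 mV.
Scaled input = 413.1978 LSBs, so code = 413.
Code 413 maps back to 0 + 413×0.00180664 V = 0.74614258 V.
Error = 0.7465 − 0.74614258 = 0.000357422 V = 0.357 mV.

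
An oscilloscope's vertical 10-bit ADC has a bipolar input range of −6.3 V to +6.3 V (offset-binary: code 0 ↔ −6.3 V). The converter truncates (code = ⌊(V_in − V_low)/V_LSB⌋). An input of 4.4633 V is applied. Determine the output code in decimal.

LSB = 12.6 V / 1024 = 12.305 mV.
(V_in − V_low)/LSB = (4.4633 − (−6.3)) / 0.0123047 = 874.732.
So the output code is 874.

code 874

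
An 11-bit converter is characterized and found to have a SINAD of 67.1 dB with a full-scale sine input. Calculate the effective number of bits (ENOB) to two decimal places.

10.85 bits

ENOB = (SINAD − 1.76) / 6.02 = (67.1 − 1.76)/6.02 = 10.854.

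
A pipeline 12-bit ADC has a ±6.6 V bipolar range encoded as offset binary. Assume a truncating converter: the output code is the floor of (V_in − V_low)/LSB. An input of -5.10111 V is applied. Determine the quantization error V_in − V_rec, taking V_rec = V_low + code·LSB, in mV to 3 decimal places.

0.355 mV

One LSB is 13.2 V / 4096 = 3.223 mV.
Scaled input = 465.1101 LSBs, so code = 465.
Code 465 maps back to (−6.6) + 465×0.00322266 V = -5.1014648 V.
V_in − V_rec = 0.000354844 V = 0.355 mV.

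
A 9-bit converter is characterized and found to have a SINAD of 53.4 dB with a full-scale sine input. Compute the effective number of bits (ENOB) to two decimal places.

ENOB = (SINAD − 1.76) / 6.02 = (53.4 − 1.76)/6.02 = 8.578.

8.58 bits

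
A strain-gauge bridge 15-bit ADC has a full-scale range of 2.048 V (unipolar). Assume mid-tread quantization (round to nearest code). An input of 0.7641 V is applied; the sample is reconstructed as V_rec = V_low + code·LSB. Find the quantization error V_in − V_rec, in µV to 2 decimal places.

-25.00 µV

LSB = 2.048/2^15 = 62.50 µV.
(0.7641 − 0)/6.25e-05 = 12225.6000; round gives code 12226.
V_rec = 0 + 12226·6.25e-05 = 0.764125 V.
Difference: -2.5e-05 V → -25.00 µV.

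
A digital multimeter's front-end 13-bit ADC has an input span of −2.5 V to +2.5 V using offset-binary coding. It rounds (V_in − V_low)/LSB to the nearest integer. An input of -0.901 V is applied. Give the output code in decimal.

code 2620

With 8192 levels over 5 V, one step is 0.610 mV.
(V_in − V_low)/LSB = (-0.901 − (−2.5)) / 0.000610352 = 2619.802.
round(2619.802) = 2620.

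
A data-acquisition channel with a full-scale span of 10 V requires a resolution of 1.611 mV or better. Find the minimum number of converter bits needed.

Number of steps required ≥ 10 V / 1.611 mV = 6207.32.
Need 2^N ≥ 6207.32; 2^12 = 4096, 2^13 = 8192.
Minimum N = 13.

13 bits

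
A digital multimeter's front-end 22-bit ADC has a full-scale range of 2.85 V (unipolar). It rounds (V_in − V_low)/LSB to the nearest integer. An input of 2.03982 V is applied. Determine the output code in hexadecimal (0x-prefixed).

code 0x2DCE76 (decimal 3001974)

LSB = 2.85 V / 4194304 = 0.68 µV.
(V_in − V_low)/LSB = (2.03982 − 0) / 6.79493e-07 = 3001973.749.
So the output code is 3001974.
In hexadecimal (0x-prefixed): 0x2DCE76.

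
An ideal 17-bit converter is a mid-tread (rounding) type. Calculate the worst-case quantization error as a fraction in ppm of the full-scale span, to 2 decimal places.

3.81 ppm

Rounding → worst-case error = ½ LSB = V_FS/2^18, so 1e+06/262144 = 3.8147 ppm of full scale.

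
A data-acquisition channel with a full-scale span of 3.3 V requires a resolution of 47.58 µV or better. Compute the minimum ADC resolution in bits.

17 bits

Number of steps required ≥ 3.3 V / 47.58 µV = 69356.87.
Need 2^N ≥ 69356.87; 2^16 = 65536, 2^17 = 131072.
Minimum N = 17.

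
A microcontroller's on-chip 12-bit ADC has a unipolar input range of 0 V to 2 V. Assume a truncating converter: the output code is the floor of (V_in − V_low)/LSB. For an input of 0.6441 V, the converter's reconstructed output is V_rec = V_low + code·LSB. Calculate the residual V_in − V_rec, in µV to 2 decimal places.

57.03 µV

LSB = 2/2^12 = 488.28 µV.
(V_in − V_low)/LSB = (0.6441 − 0)/0.000488281 = 1319.1168 → code 1319 (floor).
Code 1319 maps back to 0 + 1319×0.000488281 V = 0.64404297 V.
V_in − V_rec = 5.70313e-05 V = 57.03 µV.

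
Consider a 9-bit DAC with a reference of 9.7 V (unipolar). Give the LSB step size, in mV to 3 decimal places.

18.945 mV

Full-scale span = 9.7 V.
LSB = 9.7 / 2^9 = 9.7 / 512 = 0.0189453 V = 18.945 mV.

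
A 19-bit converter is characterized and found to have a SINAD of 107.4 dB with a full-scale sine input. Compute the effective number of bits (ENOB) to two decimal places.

17.55 bits

ENOB = (SINAD − 1.76) / 6.02 = (107.4 − 1.76)/6.02 = 17.548.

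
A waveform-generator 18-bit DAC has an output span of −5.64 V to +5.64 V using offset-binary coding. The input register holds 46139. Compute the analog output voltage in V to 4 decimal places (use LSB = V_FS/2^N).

-3.6546 V

LSB = 11.28 V / 2^18 = 43.03 µV.
V_out = (−5.64) + 46139 × 4.30298e-05 V = -3.65465 V.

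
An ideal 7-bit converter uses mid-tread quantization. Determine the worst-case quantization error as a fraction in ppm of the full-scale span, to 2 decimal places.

3906.25 ppm

Rounding → worst-case error = ½ LSB = V_FS/2^8, so 1e+06/256 = 3906.25 ppm of full scale.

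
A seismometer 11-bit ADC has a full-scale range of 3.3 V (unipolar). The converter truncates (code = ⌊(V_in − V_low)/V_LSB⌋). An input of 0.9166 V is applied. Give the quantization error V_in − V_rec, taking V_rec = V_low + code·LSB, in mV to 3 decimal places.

1.366 mV

One LSB is 3.3 V / 2048 = 1.611 mV.
(0.9166 − 0)/0.00161133 = 568.8475; ⌊·⌋ gives code 568.
Reconstructed: 0.91523438 V.
Error = 0.9166 − 0.91523438 = 0.00136563 V = 1.366 mV.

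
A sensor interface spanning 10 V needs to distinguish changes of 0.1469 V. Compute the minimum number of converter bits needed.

7 bits

Number of steps required ≥ 10 V / 0.1469 V = 68.07.
Need 2^N ≥ 68.07; 2^6 = 64, 2^7 = 128.
Minimum N = 7.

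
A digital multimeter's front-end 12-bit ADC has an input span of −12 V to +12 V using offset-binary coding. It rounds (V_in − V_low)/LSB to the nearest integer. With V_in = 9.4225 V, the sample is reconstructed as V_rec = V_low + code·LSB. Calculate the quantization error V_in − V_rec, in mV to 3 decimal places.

LSB = 24/2^12 = 5.859 mV.
(V_in − V_low)/LSB = (9.4225 − (−12))/0.00585938 = 3656.1067 → code 3656 (round).
Code 3656 maps back to (−12) + 3656×0.00585938 V = 9.421875 V.
V_in − V_rec = 0.000625 V = 0.625 mV.

0.625 mV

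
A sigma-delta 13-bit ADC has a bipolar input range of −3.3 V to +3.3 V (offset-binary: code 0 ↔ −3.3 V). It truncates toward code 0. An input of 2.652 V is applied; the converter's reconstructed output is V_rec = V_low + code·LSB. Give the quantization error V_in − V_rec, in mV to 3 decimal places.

One LSB is 6.6 V / 8192 = 0.806 mV.
(V_in − V_low)/LSB = (2.652 − (−3.3))/0.000805664 = 7387.6945 → code 7387 (floor).
Reconstructed: 2.6514404 V.
V_in − V_rec = 0.00055957 V = 0.560 mV.

0.560 mV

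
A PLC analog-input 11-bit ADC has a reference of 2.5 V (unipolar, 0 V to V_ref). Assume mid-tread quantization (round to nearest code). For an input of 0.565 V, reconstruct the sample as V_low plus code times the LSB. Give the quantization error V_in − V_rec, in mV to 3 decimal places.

One LSB is 2.5 V / 2048 = 1.221 mV.
Scaled input = 462.8480 LSBs, so code = 463.
Code 463 maps back to 0 + 463×0.0012207 V = 0.56518555 V.
Error = 0.565 − 0.56518555 = -0.000185547 V = -0.186 mV.

-0.186 mV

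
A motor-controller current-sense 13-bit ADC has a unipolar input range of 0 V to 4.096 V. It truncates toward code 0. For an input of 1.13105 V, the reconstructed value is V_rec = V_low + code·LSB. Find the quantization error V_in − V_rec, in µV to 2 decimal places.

50.00 µV

Step size: 4.096 V ÷ 2^13 = 0.500 mV.
Scaled input = 2262.1000 LSBs, so code = 2262.
V_rec = 0 + 2262·0.0005 = 1.131 V.
Difference: 5e-05 V → 50.00 µV.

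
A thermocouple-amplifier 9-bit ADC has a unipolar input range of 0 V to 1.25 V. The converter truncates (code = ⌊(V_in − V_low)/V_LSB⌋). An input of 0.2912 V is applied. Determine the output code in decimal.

Full-scale span = 1.25 V; LSB = 1.25/2^9 = 2.441 mV.
Input sits at 119.276 steps above V_low.
Floor → code 119.

code 119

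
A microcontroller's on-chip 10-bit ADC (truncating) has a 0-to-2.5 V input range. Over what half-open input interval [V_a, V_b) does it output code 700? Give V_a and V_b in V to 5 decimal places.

[1.70898 V, 1.71143 V)

LSB = 2.5/2^10 = 2.441 mV.
V_a = V_low + 700·LSB = 1.70898 V; V_b = V_low + 701·LSB = 1.71143 V.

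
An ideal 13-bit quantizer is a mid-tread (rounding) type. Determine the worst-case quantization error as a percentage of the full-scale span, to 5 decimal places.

Rounding → worst-case error = ½ LSB = V_FS/2^14, so 100/16384 = 0.00610352 % of full scale.

0.00610 %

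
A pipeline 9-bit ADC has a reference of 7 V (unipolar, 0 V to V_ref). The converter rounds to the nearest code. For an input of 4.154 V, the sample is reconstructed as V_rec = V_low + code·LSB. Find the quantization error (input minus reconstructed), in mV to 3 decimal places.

One LSB is 7 V / 512 = 13.672 mV.
(4.154 − 0)/0.0136719 = 303.8354; round gives code 304.
V_rec = 0 + 304·0.0136719 = 4.15625 V.
Difference: -0.00225 V → -2.250 mV.

-2.250 mV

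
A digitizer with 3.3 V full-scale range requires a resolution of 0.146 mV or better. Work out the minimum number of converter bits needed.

Number of steps required ≥ 3.3 V / 0.146 mV = 22602.74.
Need 2^N ≥ 22602.74; 2^14 = 16384, 2^15 = 32768.
Minimum N = 15.

15 bits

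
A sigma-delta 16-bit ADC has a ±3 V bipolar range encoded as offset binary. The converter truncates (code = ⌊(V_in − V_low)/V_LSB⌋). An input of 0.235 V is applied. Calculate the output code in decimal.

code 35334

Full-scale span = 6 V; LSB = 6/2^16 = 91.55 µV.
(0.235 − (−3)) / 9.15527e-05 = 35334.827 LSBs.
So the output code is 35334.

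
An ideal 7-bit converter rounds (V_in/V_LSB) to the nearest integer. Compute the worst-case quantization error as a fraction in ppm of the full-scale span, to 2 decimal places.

3906.25 ppm

Rounding → worst-case error = ½ LSB = V_FS/2^8, so 1e+06/256 = 3906.25 ppm of full scale.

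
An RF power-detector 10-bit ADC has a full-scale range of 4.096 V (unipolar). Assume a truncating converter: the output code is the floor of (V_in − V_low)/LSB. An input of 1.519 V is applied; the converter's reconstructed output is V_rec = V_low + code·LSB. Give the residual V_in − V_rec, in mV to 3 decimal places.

One LSB is 4.096 V / 1024 = 4.000 mV.
(V_in − V_low)/LSB = (1.519 − 0)/0.004 = 379.7500 → code 379 (floor).
Reconstructed: 1.516 V.
Difference: 0.003 V → 3.000 mV.

3.000 mV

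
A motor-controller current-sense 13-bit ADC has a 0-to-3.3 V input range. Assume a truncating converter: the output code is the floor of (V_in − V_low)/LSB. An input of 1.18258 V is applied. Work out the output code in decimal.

Full-scale span = 3.3 V; LSB = 3.3/2^13 = 402.83 µV.
(V_in − V_low)/LSB = (1.18258 − 0) / 0.000402832 = 2935.665.
Floor → code 2935.

code 2935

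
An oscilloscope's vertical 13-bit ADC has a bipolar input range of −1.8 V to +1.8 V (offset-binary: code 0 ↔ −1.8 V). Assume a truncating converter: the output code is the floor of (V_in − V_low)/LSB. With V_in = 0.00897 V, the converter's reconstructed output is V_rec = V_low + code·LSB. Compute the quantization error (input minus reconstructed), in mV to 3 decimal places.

Step size: 3.6 V ÷ 2^13 = 439.45 µV.
(V_in − V_low)/LSB = (0.00897 − (−1.8))/0.000439453 = 4116.4117 → code 4116 (floor).
V_rec = (−1.8) + 4116·0.000439453 = 0.0087890625 V.
Error = 0.00897 − 0.0087890625 = 0.000180938 V = 0.181 mV.

0.181 mV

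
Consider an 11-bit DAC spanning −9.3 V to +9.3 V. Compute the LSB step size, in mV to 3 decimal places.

Full-scale span = 18.6 V.
LSB = 18.6 / 2^11 = 18.6 / 2048 = 0.00908203 V = 9.082 mV.

9.082 mV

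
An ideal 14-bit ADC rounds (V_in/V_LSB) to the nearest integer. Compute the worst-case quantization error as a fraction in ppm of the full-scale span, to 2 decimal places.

30.52 ppm

Rounding → worst-case error = ½ LSB = V_FS/2^15, so 1e+06/32768 = 30.5176 ppm of full scale.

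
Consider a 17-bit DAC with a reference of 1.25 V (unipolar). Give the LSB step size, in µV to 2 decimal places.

Full-scale span = 1.25 V.
LSB = 1.25 / 2^17 = 1.25 / 131072 = 9.53674e-06 V = 9.54 µV.

9.54 µV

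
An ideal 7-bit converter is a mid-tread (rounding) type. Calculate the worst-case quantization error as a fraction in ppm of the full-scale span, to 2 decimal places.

3906.25 ppm

Rounding → worst-case error = ½ LSB = V_FS/2^8, so 1e+06/256 = 3906.25 ppm of full scale.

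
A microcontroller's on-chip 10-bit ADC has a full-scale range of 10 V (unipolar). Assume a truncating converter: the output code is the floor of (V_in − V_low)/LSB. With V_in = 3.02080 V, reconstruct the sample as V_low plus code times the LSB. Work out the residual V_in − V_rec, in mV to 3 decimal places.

3.222 mV

Step size: 10 V ÷ 2^10 = 9.766 mV.
Scaled input = 309.3299 LSBs, so code = 309.
Reconstructed: 3.0175781 V.
Error = 3.02080 − 3.0175781 = 0.00322187 V = 3.222 mV.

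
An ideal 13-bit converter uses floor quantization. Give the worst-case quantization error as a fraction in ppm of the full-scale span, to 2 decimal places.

122.07 ppm

Truncating → worst-case error = 1 LSB = V_FS/2^13, so 1e+06/8192 = 122.07 ppm of full scale.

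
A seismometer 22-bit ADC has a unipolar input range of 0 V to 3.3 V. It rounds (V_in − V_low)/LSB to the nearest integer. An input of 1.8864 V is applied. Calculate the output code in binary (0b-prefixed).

code 0b1001001001010110110001 (decimal 2397617)

LSB = 3.3 V / 4194304 = 0.79 µV.
(1.8864 − 0) / 7.86781e-07 = 2397616.687 LSBs.
round(2397616.687) = 2397617.
In binary (0b-prefixed): 0b1001001001010110110001.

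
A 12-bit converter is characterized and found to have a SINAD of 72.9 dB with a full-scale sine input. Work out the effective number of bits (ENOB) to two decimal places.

11.82 bits

ENOB = (SINAD − 1.76) / 6.02 = (72.9 − 1.76)/6.02 = 11.817.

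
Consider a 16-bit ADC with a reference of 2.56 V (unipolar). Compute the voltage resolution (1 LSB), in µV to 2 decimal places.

39.06 µV

Full-scale span = 2.56 V.
LSB = 2.56 / 2^16 = 2.56 / 65536 = 3.90625e-05 V = 39.06 µV.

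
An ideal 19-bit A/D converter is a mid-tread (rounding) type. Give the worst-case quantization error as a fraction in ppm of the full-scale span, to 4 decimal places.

0.9537 ppm

Rounding → worst-case error = ½ LSB = V_FS/2^20, so 1e+06/1048576 = 0.953674 ppm of full scale.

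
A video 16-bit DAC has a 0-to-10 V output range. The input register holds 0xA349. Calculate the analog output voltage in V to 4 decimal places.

LSB = 10 V / 2^16 = 152.59 µV.
Code 0xA349 = 41801 decimal.
V_out = 0 + 41801 × 0.000152588 V = 6.37833 V.

6.3783 V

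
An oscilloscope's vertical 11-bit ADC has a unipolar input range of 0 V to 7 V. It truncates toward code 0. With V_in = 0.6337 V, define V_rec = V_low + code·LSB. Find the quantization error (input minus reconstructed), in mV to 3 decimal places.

1.376 mV

One LSB is 7 V / 2048 = 3.418 mV.
(0.6337 − 0)/0.00341797 = 185.4025; ⌊·⌋ gives code 185.
V_rec = 0 + 185·0.00341797 = 0.63232422 V.
V_in − V_rec = 0.00137578 V = 1.376 mV.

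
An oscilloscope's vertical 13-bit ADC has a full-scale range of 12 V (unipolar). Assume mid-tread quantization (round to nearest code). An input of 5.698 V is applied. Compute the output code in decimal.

code 3890

With 8192 levels over 12 V, one step is 1.465 mV.
(V_in − V_low)/LSB = (5.698 − 0) / 0.00146484 = 3889.835.
round(3889.835) = 3890.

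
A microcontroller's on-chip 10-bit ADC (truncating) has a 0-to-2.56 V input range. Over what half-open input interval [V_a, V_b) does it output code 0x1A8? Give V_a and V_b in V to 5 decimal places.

[1.06000 V, 1.06250 V)

LSB = 2.56/2^10 = 2.500 mV.
Code 0x1A8 = 424 decimal.
V_a = V_low + 424·LSB = 1.06 V; V_b = V_low + 425·LSB = 1.0625 V.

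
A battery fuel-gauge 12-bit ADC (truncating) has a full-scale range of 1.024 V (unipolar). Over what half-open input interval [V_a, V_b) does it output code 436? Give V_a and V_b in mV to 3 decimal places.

LSB = 1.024/2^12 = 250.00 µV.
V_a = V_low + 436·LSB = 0.109 V; V_b = V_low + 437·LSB = 0.10925 V.

[109.000 mV, 109.250 mV)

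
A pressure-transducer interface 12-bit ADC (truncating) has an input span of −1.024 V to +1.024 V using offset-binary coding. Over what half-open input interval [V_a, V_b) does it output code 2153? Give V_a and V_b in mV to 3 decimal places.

[52.500 mV, 53.000 mV)

LSB = 2.048/2^12 = 0.500 mV.
V_a = V_low + 2153·LSB = 0.0525 V; V_b = V_low + 2154·LSB = 0.053 V.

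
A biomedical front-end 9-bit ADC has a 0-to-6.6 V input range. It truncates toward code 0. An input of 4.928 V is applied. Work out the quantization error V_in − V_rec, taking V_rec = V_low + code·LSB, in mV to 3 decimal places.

3.781 mV

Step size: 6.6 V ÷ 2^9 = 12.891 mV.
(4.928 − 0)/0.0128906 = 382.2933; ⌊·⌋ gives code 382.
Code 382 maps back to 0 + 382×0.0128906 V = 4.9242187 V.
Difference: 0.00378125 V → 3.781 mV.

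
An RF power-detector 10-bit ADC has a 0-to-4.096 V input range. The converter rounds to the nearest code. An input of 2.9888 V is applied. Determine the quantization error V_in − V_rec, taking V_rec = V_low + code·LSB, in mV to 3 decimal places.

0.800 mV

One LSB is 4.096 V / 1024 = 4.000 mV.
(2.9888 − 0)/0.004 = 747.2000; round gives code 747.
Reconstructed: 2.988 V.
Difference: 0.0008 V → 0.800 mV.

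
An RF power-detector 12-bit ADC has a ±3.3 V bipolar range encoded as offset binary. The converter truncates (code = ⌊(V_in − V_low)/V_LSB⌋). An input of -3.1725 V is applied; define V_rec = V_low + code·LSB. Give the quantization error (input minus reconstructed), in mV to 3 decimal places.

One LSB is 6.6 V / 4096 = 1.611 mV.
(V_in − V_low)/LSB = (-3.1725 − (−3.3))/0.00161133 = 79.1273 → code 79 (floor).
V_rec = (−3.3) + 79·0.00161133 = -3.1727051 V.
Difference: 0.000205078 V → 0.205 mV.

0.205 mV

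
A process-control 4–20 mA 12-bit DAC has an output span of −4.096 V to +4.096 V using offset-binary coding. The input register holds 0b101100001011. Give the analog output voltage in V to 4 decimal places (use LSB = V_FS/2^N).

1.5580 V

LSB = 8.192 V / 2^12 = 2.000 mV.
Code 0b101100001011 = 2827 decimal.
V_out = (−4.096) + 2827 × 0.002 V = 1.558 V.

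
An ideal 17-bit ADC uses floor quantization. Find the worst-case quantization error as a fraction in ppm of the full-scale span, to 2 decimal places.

Truncating → worst-case error = 1 LSB = V_FS/2^17, so 1e+06/131072 = 7.62939 ppm of full scale.

7.63 ppm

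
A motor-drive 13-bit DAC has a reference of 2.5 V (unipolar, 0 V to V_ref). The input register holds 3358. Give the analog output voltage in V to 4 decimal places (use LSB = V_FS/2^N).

1.0248 V

LSB = 2.5 V / 2^13 = 305.18 µV.
V_out = 0 + 3358 × 0.000305176 V = 1.02478 V.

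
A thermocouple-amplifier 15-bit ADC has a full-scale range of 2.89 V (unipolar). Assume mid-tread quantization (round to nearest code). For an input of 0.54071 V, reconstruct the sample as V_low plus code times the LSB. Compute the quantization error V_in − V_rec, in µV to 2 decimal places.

-18.45 µV

One LSB is 2.89 V / 32768 = 88.20 µV.
Scaled input = 6130.7908 LSBs, so code = 6131.
Code 6131 maps back to 0 + 6131×8.81958e-05 V = 0.54072845 V.
V_in − V_rec = -1.84546e-05 V = -18.45 µV.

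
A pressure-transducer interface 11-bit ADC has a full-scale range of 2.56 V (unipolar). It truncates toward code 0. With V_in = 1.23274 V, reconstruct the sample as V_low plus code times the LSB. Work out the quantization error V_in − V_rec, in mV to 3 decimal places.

LSB = 2.56/2^11 = 1.250 mV.
(V_in − V_low)/LSB = (1.23274 − 0)/0.00125 = 986.1920 → code 986 (floor).
V_rec = 0 + 986·0.00125 = 1.2325 V.
V_in − V_rec = 0.00024 V = 0.240 mV.

0.240 mV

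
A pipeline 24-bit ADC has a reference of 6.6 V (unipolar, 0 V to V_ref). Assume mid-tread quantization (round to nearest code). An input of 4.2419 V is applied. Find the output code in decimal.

Full-scale span = 6.6 V; LSB = 6.6/2^24 = 0.39 µV.
(V_in − V_low)/LSB = (4.2419 − 0) / 3.93391e-07 = 10782920.083.
Round → code 10782920.

code 10782920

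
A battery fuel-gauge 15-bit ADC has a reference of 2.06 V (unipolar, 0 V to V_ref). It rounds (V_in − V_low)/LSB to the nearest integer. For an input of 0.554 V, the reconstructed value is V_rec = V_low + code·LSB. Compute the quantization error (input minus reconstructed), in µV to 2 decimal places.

Step size: 2.06 V ÷ 2^15 = 62.87 µV.
(V_in − V_low)/LSB = (0.554 − 0)/6.28662e-05 = 8812.3650 → code 8812 (round).
Code 8812 maps back to 0 + 8812×6.28662e-05 V = 0.55397705 V.
Difference: 2.29492e-05 V → 22.95 µV.

22.95 µV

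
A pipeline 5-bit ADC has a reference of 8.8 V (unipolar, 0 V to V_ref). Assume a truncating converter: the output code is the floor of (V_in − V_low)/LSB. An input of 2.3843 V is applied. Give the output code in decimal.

LSB = 8.8 V / 32 = 275.000 mV.
(V_in − V_low)/LSB = (2.3843 − 0) / 0.275 = 8.670.
So the output code is 8.

code 8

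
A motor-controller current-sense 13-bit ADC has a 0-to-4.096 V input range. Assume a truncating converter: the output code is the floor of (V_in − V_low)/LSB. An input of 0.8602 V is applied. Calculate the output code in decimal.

code 1720

With 8192 levels over 4.096 V, one step is 0.500 mV.
(V_in − V_low)/LSB = (0.8602 − 0) / 0.0005 = 1720.400.
Floor → code 1720.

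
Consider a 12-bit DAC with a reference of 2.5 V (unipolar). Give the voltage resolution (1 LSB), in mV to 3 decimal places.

0.610 mV

Full-scale span = 2.5 V.
LSB = 2.5 / 2^12 = 2.5 / 4096 = 0.000610352 V = 0.610 mV.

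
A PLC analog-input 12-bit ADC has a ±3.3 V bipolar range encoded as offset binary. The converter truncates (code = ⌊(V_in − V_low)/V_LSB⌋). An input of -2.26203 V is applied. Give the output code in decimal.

Full-scale span = 6.6 V; LSB = 6.6/2^12 = 1.611 mV.
(-2.26203 − (−3.3)) / 0.00161133 = 644.170 LSBs.
⌊·⌋(644.170) = 644.

code 644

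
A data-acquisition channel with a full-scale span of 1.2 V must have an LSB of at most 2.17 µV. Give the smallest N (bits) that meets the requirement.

Number of steps required ≥ 1.2 V / 2.17 µV = 552995.39.
Need 2^N ≥ 552995.39; 2^19 = 524288, 2^20 = 1048576.
Minimum N = 20.

20 bits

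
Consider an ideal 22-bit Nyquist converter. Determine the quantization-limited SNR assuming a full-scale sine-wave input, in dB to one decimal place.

SNR ≈ 6.02·N + 1.76 dB = 6.02·22 + 1.76 = 134.20 dB.

134.2 dB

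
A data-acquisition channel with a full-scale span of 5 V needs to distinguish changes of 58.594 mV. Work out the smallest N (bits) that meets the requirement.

7 bits

Number of steps required ≥ 5 V / 58.594 mV = 85.33.
Need 2^N ≥ 85.33; 2^6 = 64, 2^7 = 128.
Minimum N = 7.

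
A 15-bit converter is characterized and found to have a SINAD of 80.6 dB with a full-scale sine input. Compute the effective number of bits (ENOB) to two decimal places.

13.10 bits

ENOB = (SINAD − 1.76) / 6.02 = (80.6 − 1.76)/6.02 = 13.096.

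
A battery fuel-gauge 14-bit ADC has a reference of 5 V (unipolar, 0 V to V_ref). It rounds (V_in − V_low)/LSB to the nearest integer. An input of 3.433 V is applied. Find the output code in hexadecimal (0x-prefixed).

code 0x2BF1 (decimal 11249)

LSB = 5 V / 16384 = 305.18 µV.
Input sits at 11249.254 steps above V_low.
Round → code 11249.
In hexadecimal (0x-prefixed): 0x2BF1.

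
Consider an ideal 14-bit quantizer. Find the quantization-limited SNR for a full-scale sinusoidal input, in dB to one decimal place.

86.0 dB

SNR ≈ 6.02·N + 1.76 dB = 6.02·14 + 1.76 = 86.04 dB.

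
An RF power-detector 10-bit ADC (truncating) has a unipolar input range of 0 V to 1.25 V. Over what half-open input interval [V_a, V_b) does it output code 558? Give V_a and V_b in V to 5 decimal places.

LSB = 1.25/2^10 = 1.221 mV.
V_a = V_low + 558·LSB = 0.681152 V; V_b = V_low + 559·LSB = 0.682373 V.

[0.68115 V, 0.68237 V)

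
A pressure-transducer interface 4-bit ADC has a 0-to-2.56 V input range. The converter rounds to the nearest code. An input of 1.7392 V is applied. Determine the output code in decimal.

code 11

LSB = 2.56 V / 16 = 160.000 mV.
Input sits at 10.870 steps above V_low.
round(10.870) = 11.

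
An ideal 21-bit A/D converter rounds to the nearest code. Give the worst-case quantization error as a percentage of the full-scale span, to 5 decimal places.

Rounding → worst-case error = ½ LSB = V_FS/2^22, so 100/4194304 = 2.38419e-05 % of full scale.

0.00002 %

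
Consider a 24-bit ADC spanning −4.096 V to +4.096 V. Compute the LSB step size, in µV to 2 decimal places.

0.49 µV

Full-scale span = 8.192 V.
LSB = 8.192 / 2^24 = 8.192 / 16777216 = 4.88281e-07 V = 0.49 µV.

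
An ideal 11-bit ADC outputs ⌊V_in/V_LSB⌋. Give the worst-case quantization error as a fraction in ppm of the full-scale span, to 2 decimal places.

Truncating → worst-case error = 1 LSB = V_FS/2^11, so 1e+06/2048 = 488.281 ppm of full scale.

488.28 ppm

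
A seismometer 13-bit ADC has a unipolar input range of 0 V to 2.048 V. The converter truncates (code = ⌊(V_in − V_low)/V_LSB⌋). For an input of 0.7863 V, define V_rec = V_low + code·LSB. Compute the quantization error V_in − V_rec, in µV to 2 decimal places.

One LSB is 2.048 V / 8192 = 250.00 µV.
Scaled input = 3145.2000 LSBs, so code = 3145.
Reconstructed: 0.78625 V.
V_in − V_rec = 5e-05 V = 50.00 µV.

50.00 µV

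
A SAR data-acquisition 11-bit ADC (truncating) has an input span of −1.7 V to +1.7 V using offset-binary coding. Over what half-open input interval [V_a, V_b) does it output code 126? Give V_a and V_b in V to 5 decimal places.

[-1.49082 V, -1.48916 V)

LSB = 3.4/2^11 = 1.660 mV.
V_a = V_low + 126·LSB = -1.49082 V; V_b = V_low + 127·LSB = -1.48916 V.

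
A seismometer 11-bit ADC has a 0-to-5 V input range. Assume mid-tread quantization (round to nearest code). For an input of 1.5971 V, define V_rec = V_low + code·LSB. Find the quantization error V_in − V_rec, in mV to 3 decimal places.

One LSB is 5 V / 2048 = 2.441 mV.
(1.5971 − 0)/0.00244141 = 654.1722; round gives code 654.
Code 654 maps back to 0 + 654×0.00244141 V = 1.5966797 V.
Error = 1.5971 − 1.5966797 = 0.000420313 V = 0.420 mV.

0.420 mV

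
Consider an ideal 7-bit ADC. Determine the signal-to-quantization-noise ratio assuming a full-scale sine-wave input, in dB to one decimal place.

43.9 dB

SNR ≈ 6.02·N + 1.76 dB = 6.02·7 + 1.76 = 43.90 dB.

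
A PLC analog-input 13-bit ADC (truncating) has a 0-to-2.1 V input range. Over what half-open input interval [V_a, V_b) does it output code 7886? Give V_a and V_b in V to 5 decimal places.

LSB = 2.1/2^13 = 256.35 µV.
V_a = V_low + 7886·LSB = 2.02156 V; V_b = V_low + 7887·LSB = 2.02181 V.

[2.02156 V, 2.02181 V)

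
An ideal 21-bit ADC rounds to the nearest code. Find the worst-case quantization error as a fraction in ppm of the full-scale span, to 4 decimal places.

Rounding → worst-case error = ½ LSB = V_FS/2^22, so 1e+06/4194304 = 0.238419 ppm of full scale.

0.2384 ppm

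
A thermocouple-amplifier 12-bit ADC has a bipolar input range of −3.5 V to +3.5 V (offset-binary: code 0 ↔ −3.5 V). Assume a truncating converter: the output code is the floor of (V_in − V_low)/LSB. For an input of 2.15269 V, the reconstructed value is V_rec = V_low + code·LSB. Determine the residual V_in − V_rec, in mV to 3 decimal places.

1.079 mV

One LSB is 7 V / 4096 = 1.709 mV.
(2.15269 − (−3.5))/0.00170898 = 3307.6312; ⌊·⌋ gives code 3307.
V_rec = (−3.5) + 3307·0.00170898 = 2.1516113 V.
Error = 2.15269 − 2.1516113 = 0.00107867 V = 1.079 mV.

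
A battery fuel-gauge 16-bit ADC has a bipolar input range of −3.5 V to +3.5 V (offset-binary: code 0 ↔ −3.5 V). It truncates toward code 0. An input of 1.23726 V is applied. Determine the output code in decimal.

LSB = 7 V / 65536 = 106.81 µV.
Input sits at 44351.582 steps above V_low.
⌊·⌋(44351.582) = 44351.

code 44351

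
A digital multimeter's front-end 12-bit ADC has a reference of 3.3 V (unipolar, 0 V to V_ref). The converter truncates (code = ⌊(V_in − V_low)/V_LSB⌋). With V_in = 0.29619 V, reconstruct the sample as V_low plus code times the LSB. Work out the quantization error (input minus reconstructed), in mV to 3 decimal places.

0.511 mV

LSB = 3.3/2^12 = 0.806 mV.
(0.29619 − 0)/0.000805664 = 367.6346; ⌊·⌋ gives code 367.
Reconstructed: 0.29567871 V.
Difference: 0.000511289 V → 0.511 mV.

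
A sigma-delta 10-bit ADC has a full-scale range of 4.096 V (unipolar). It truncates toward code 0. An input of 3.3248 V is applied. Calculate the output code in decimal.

code 831

Full-scale span = 4.096 V; LSB = 4.096/2^10 = 4.000 mV.
(3.3248 − 0) / 0.004 = 831.200 LSBs.
⌊·⌋(831.200) = 831.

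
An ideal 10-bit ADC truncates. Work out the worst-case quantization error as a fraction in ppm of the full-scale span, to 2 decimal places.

Truncating → worst-case error = 1 LSB = V_FS/2^10, so 1e+06/1024 = 976.562 ppm of full scale.

976.56 ppm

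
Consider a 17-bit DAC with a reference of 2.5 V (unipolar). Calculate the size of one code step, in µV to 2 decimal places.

19.07 µV

Full-scale span = 2.5 V.
LSB = 2.5 / 2^17 = 2.5 / 131072 = 1.90735e-05 V = 19.07 µV.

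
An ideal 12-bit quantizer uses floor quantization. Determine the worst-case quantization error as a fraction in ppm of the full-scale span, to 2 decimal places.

244.14 ppm

Truncating → worst-case error = 1 LSB = V_FS/2^12, so 1e+06/4096 = 244.141 ppm of full scale.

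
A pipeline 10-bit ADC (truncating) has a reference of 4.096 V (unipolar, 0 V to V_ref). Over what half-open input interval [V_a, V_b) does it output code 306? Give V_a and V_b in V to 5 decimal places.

[1.22400 V, 1.22800 V)

LSB = 4.096/2^10 = 4.000 mV.
V_a = V_low + 306·LSB = 1.224 V; V_b = V_low + 307·LSB = 1.228 V.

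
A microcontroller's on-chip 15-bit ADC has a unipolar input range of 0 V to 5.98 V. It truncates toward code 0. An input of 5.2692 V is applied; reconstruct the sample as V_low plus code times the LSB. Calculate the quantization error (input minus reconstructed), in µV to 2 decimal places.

18.48 µV

One LSB is 5.98 V / 32768 = 182.50 µV.
(V_in − V_low)/LSB = (5.2692 − 0)/0.000182495 = 28873.1013 → code 28873 (floor).
V_rec = 0 + 28873·0.000182495 = 5.2691815 V.
Difference: 1.84814e-05 V → 18.48 µV.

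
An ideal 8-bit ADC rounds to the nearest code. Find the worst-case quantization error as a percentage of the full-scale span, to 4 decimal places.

0.1953 %

Rounding → worst-case error = ½ LSB = V_FS/2^9, so 100/512 = 0.195312 % of full scale.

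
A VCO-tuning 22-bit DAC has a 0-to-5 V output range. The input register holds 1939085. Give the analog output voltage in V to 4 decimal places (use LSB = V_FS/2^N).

2.3116 V

LSB = 5 V / 2^22 = 1.19 µV.
V_out = 0 + 1939085 × 1.19209e-06 V = 2.31157 V.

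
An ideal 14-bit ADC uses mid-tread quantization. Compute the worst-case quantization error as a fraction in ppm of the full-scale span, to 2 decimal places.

30.52 ppm

Rounding → worst-case error = ½ LSB = V_FS/2^15, so 1e+06/32768 = 30.5176 ppm of full scale.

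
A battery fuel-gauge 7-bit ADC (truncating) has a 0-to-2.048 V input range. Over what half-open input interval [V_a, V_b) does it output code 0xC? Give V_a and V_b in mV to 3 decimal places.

[192.000 mV, 208.000 mV)

LSB = 2.048/2^7 = 16.000 mV.
Code 0xC = 12 decimal.
V_a = V_low + 12·LSB = 0.192 V; V_b = V_low + 13·LSB = 0.208 V.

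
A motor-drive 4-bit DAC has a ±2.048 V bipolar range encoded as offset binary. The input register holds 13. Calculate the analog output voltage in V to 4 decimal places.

LSB = 4.096 V / 2^4 = 256.000 mV.
V_out = (−2.048) + 13 × 0.256 V = 1.28 V.

1.2800 V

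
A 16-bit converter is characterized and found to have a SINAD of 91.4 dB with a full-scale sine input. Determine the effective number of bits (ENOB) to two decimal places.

ENOB = (SINAD − 1.76) / 6.02 = (91.4 − 1.76)/6.02 = 14.890.

14.89 bits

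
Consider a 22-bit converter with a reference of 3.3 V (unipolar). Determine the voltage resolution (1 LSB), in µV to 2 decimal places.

0.79 µV

Full-scale span = 3.3 V.
LSB = 3.3 / 2^22 = 3.3 / 4194304 = 7.86781e-07 V = 0.79 µV.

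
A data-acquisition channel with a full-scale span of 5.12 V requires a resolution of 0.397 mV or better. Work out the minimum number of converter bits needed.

Number of steps required ≥ 5.12 V / 0.397 mV = 12896.73.
Need 2^N ≥ 12896.73; 2^13 = 8192, 2^14 = 16384.
Minimum N = 14.

14 bits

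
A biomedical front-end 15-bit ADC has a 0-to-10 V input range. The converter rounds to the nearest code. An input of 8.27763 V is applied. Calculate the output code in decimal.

With 32768 levels over 10 V, one step is 305.18 µV.
Input sits at 27124.138 steps above V_low.
Round → code 27124.

code 27124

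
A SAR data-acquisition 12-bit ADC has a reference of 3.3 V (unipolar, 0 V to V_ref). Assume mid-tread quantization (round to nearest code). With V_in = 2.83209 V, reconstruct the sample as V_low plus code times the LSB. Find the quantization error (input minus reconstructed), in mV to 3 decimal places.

Step size: 3.3 V ÷ 2^12 = 0.806 mV.
(2.83209 − 0)/0.000805664 = 3515.2244; round gives code 3515.
Reconstructed: 2.8319092 V.
V_in − V_rec = 0.00018082 V = 0.181 mV.

0.181 mV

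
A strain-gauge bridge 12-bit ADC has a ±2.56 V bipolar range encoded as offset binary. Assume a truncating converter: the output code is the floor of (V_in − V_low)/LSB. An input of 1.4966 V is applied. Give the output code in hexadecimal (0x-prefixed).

LSB = 5.12 V / 4096 = 1.250 mV.
Input sits at 3245.280 steps above V_low.
⌊·⌋(3245.280) = 3245.
In hexadecimal (0x-prefixed): 0xCAD.

code 0xCAD (decimal 3245)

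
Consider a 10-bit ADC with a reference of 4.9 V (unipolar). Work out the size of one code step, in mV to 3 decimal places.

Full-scale span = 4.9 V.
LSB = 4.9 / 2^10 = 4.9 / 1024 = 0.00478516 V = 4.785 mV.

4.785 mV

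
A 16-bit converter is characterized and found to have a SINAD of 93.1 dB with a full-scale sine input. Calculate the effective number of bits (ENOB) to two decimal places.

ENOB = (SINAD − 1.76) / 6.02 = (93.1 − 1.76)/6.02 = 15.173.

15.17 bits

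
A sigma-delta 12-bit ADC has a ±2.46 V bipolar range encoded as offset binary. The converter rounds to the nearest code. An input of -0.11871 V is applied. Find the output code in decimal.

code 1949

Full-scale span = 4.92 V; LSB = 4.92/2^12 = 1.201 mV.
(V_in − V_low)/LSB = (-0.11871 − (−2.46)) / 0.00120117 = 1949.172.
So the output code is 1949.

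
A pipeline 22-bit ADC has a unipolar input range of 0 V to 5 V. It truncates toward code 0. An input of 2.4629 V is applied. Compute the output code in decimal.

code 2066030

With 4194304 levels over 5 V, one step is 1.19 µV.
(2.4629 − 0) / 1.19209e-06 = 2066030.264 LSBs.
⌊·⌋(2066030.264) = 2066030.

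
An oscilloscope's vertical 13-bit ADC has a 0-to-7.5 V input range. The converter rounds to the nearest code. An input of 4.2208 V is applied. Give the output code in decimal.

Full-scale span = 7.5 V; LSB = 7.5/2^13 = 0.916 mV.
(4.2208 − 0) / 0.000915527 = 4610.239 LSBs.
Round → code 4610.

code 4610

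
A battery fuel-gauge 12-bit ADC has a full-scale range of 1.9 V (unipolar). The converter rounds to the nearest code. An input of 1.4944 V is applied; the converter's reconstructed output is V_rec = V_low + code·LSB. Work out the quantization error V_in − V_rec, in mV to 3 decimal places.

-0.180 mV

One LSB is 1.9 V / 4096 = 463.87 µV.
(V_in − V_low)/LSB = (1.4944 − 0)/0.000463867 = 3221.6118 → code 3222 (round).
Reconstructed: 1.4945801 V.
Difference: -0.000180078 V → -0.180 mV.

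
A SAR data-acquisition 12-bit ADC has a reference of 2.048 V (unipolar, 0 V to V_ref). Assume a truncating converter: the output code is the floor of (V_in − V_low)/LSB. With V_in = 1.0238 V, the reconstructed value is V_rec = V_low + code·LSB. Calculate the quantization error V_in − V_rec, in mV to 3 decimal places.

Step size: 2.048 V ÷ 2^12 = 0.500 mV.
(V_in − V_low)/LSB = (1.0238 − 0)/0.0005 = 2047.6000 → code 2047 (floor).
V_rec = 0 + 2047·0.0005 = 1.0235 V.
V_in − V_rec = 0.0003 V = 0.300 mV.

0.300 mV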